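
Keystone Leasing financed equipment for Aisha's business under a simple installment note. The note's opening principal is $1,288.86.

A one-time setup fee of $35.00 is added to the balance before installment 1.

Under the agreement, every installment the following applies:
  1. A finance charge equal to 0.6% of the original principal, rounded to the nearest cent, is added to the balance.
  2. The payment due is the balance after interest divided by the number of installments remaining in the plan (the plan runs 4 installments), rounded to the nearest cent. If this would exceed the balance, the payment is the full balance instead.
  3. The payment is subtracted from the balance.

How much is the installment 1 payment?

# | Opening | Interest | Payment | End bal
1 | $1,323.86 | $7.73 | $332.90 | $998.69

$332.90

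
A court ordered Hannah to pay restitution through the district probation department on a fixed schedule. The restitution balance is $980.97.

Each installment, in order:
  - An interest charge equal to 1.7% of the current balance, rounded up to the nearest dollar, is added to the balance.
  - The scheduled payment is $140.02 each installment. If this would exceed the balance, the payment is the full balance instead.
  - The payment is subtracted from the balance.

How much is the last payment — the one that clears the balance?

$77.83

Installment 1: $980.97 +$17.00 interest = $997.97; pay $140.02 → $857.95
Installment 2: $857.95 +$15.00 interest = $872.95; pay $140.02 → $732.93
Installment 3: $732.93 +$13.00 interest = $745.93; pay $140.02 → $605.91
Installment 4: $605.91 +$11.00 interest = $616.91; pay $140.02 → $476.89
Installment 5: $476.89 +$9.00 interest = $485.89; pay $140.02 → $345.87
Installment 6: $345.87 +$6.00 interest = $351.87; pay $140.02 → $211.85
Installment 7: $211.85 +$4.00 interest = $215.85; pay $140.02 → $75.83
Installment 8: $75.83 +$2.00 interest = $77.83; pay $77.83 → $0.00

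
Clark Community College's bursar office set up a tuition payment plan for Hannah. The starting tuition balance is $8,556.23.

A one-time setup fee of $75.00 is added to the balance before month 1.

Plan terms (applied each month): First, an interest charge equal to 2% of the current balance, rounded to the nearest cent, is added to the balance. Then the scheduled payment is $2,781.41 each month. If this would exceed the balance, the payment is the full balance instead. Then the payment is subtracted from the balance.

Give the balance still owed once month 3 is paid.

$647.30

Month 1: opening $8,631.23; interest $172.62 → $8,803.85; payment $2,781.41; balance $6,022.44
Month 2: opening $6,022.44; interest $120.45 → $6,142.89; payment $2,781.41; balance $3,361.48
Month 3: opening $3,361.48; interest $67.23 → $3,428.71; payment $2,781.41; balance $647.30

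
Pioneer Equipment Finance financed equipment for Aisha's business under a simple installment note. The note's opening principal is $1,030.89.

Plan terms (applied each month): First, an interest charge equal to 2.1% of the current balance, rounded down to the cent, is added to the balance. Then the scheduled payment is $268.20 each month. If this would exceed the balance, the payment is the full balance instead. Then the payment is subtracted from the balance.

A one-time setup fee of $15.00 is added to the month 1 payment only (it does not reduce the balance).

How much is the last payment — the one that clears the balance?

$13.43

Month 1: opening $1,030.89; interest $21.64 → $1,052.53; payment $268.20 (+ $15.00 fee); balance $784.33
Month 2: opening $784.33; interest $16.47 → $800.80; payment $268.20; balance $532.60
Month 3: opening $532.60; interest $11.18 → $543.78; payment $268.20; balance $275.58
Month 4: opening $275.58; interest $5.78 → $281.36; payment $268.20; balance $13.16
Month 5: opening $13.16; interest $0.27 → $13.43; payment $13.43; balance $0.00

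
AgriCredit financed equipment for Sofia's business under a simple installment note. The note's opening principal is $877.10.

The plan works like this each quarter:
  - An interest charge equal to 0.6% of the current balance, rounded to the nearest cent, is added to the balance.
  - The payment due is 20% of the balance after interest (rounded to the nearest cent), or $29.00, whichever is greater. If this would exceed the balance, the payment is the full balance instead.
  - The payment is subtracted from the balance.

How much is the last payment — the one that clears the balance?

$10.28

Quarter 1: $877.10 +$5.26 interest = $882.36; pay $176.47 → $705.89
Quarter 2: $705.89 +$4.24 interest = $710.13; pay $142.03 → $568.10
Quarter 3: $568.10 +$3.41 interest = $571.51; pay $114.30 → $457.21
Quarter 4: $457.21 +$2.74 interest = $459.95; pay $91.99 → $367.96
Quarter 5: $367.96 +$2.21 interest = $370.17; pay $74.03 → $296.14
Quarter 6: $296.14 +$1.78 interest = $297.92; pay $59.58 → $238.34
Quarter 7: $238.34 +$1.43 interest = $239.77; pay $47.95 → $191.82
Quarter 8: $191.82 +$1.15 interest = $192.97; pay $38.59 → $154.38
Quarter 9: $154.38 +$0.93 interest = $155.31; pay $31.06 → $124.25
Quarter 10: $124.25 +$0.75 interest = $125.00; pay $29.00 → $96.00
Quarter 11: $96.00 +$0.58 interest = $96.58; pay $29.00 → $67.58
Quarter 12: $67.58 +$0.41 interest = $67.99; pay $29.00 → $38.99
Quarter 13: $38.99 +$0.23 interest = $39.22; pay $29.00 → $10.22
Quarter 14: $10.22 +$0.06 interest = $10.28; pay $10.28 → $0.00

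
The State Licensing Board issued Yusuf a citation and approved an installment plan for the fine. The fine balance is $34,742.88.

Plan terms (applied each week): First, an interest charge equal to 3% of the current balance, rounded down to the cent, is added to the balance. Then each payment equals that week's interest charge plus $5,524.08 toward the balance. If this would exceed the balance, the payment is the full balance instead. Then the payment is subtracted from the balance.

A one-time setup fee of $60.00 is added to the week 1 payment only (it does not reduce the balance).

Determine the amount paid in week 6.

Week 1: $34,742.88 +$1,042.28 interest = $35,785.16; pay $6,566.36 (+ $60.00 fee) → $29,218.80
Week 2: $29,218.80 +$876.56 interest = $30,095.36; pay $6,400.64 → $23,694.72
Week 3: $23,694.72 +$710.84 interest = $24,405.56; pay $6,234.92 → $18,170.64
Week 4: $18,170.64 +$545.11 interest = $18,715.75; pay $6,069.19 → $12,646.56
Week 5: $12,646.56 +$379.39 interest = $13,025.95; pay $5,903.47 → $7,122.48
Week 6: $7,122.48 +$213.67 interest = $7,336.15; pay $5,737.75 → $1,598.40

$5,737.75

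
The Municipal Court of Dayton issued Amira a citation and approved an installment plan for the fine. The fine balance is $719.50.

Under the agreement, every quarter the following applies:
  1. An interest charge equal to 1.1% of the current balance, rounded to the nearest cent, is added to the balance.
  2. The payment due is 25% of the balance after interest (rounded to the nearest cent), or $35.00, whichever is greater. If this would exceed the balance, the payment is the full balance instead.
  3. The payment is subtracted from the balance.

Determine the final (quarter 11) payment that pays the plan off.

# | Opening | Interest | Payment | End bal
1 | $719.50 | $7.91 | $181.85 | $545.56
2 | $545.56 | $6.00 | $137.89 | $413.67
3 | $413.67 | $4.55 | $104.56 | $313.66
4 | $313.66 | $3.45 | $79.28 | $237.83
5 | $237.83 | $2.62 | $60.11 | $180.34
6 | $180.34 | $1.98 | $45.58 | $136.74
7 | $136.74 | $1.50 | $35.00 | $103.24
8 | $103.24 | $1.14 | $35.00 | $69.38
9 | $69.38 | $0.76 | $35.00 | $35.14
10 | $35.14 | $0.39 | $35.00 | $0.53
11 | $0.53 | $0.01 | $0.54 | $0.00

$0.54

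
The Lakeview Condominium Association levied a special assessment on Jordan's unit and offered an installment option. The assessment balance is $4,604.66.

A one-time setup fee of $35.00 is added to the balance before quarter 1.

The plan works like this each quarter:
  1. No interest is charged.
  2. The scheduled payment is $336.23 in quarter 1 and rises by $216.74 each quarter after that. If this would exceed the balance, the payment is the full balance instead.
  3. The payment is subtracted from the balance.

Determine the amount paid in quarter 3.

Quarter 1: opening $4,639.66; payment $336.23; balance $4,303.43
Quarter 2: opening $4,303.43; payment $552.97; balance $3,750.46
Quarter 3: opening $3,750.46; payment $769.71; balance $2,980.75

$769.71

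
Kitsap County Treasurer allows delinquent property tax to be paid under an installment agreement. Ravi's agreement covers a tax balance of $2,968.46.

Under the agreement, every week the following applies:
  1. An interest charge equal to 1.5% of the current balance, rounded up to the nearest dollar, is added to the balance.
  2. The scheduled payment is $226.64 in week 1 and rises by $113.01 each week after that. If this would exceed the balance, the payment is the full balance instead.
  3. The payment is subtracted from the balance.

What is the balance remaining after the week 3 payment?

$2,074.51

Week 1: $2,968.46 +$45.00 interest = $3,013.46; pay $226.64 → $2,786.82
Week 2: $2,786.82 +$42.00 interest = $2,828.82; pay $339.65 → $2,489.17
Week 3: $2,489.17 +$38.00 interest = $2,527.17; pay $452.66 → $2,074.51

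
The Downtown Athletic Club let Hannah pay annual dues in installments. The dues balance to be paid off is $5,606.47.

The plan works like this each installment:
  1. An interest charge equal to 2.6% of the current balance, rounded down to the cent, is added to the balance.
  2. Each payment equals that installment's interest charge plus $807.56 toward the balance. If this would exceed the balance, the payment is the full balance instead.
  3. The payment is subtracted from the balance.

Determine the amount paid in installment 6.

Installment 1: $5,606.47 +$145.76 interest = $5,752.23; pay $953.32 → $4,798.91
Installment 2: $4,798.91 +$124.77 interest = $4,923.68; pay $932.33 → $3,991.35
Installment 3: $3,991.35 +$103.77 interest = $4,095.12; pay $911.33 → $3,183.79
Installment 4: $3,183.79 +$82.77 interest = $3,266.56; pay $890.33 → $2,376.23
Installment 5: $2,376.23 +$61.78 interest = $2,438.01; pay $869.34 → $1,568.67
Installment 6: $1,568.67 +$40.78 interest = $1,609.45; pay $848.34 → $761.11

$848.34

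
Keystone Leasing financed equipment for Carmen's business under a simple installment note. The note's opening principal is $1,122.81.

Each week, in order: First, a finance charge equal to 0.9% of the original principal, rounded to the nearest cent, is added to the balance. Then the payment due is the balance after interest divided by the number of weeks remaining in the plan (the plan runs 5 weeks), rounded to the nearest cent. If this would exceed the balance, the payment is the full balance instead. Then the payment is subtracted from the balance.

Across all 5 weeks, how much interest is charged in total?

$50.55

# | Opening | Interest | Payment | End bal
1 | $1,122.81 | $10.11 | $226.58 | $906.34
2 | $906.34 | $10.11 | $229.11 | $687.34
3 | $687.34 | $10.11 | $232.48 | $464.97
4 | $464.97 | $10.11 | $237.54 | $237.54
5 | $237.54 | $10.11 | $247.65 | $0.00
Total interest: $10.11 + $10.11 + $10.11 + $10.11 + $10.11 = $50.55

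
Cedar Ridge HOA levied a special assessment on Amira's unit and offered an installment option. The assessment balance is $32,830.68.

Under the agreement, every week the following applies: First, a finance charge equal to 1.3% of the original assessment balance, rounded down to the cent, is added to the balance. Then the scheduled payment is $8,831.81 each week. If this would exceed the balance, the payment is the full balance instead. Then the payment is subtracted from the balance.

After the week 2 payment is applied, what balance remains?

Week 1: opening $32,830.68; interest $426.79 → $33,257.47; payment $8,831.81; balance $24,425.66
Week 2: opening $24,425.66; interest $426.79 → $24,852.45; payment $8,831.81; balance $16,020.64

$16,020.64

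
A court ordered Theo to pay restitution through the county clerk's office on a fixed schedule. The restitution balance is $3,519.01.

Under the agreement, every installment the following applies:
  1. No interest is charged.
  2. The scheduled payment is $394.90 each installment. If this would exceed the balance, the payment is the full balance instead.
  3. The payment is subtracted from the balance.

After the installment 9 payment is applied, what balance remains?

$0.00

# | Opening | Payment | End bal
1 | $3,519.01 | $394.90 | $3,124.11
2 | $3,124.11 | $394.90 | $2,729.21
3 | $2,729.21 | $394.90 | $2,334.31
4 | $2,334.31 | $394.90 | $1,939.41
5 | $1,939.41 | $394.90 | $1,544.51
6 | $1,544.51 | $394.90 | $1,149.61
7 | $1,149.61 | $394.90 | $754.71
8 | $754.71 | $394.90 | $359.81
9 | $359.81 | $359.81 | $0.00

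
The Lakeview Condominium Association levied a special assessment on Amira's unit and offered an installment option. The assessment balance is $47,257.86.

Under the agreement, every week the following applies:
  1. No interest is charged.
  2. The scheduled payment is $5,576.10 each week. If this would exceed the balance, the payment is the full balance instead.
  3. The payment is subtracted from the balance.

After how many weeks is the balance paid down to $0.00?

9

Week 1: opening $47,257.86; payment $5,576.10; balance $41,681.76
Week 2: opening $41,681.76; payment $5,576.10; balance $36,105.66
Week 3: opening $36,105.66; payment $5,576.10; balance $30,529.56
Week 4: opening $30,529.56; payment $5,576.10; balance $24,953.46
Week 5: opening $24,953.46; payment $5,576.10; balance $19,377.36
Week 6: opening $19,377.36; payment $5,576.10; balance $13,801.26
Week 7: opening $13,801.26; payment $5,576.10; balance $8,225.16
Week 8: opening $8,225.16; payment $5,576.10; balance $2,649.06
Week 9: opening $2,649.06; payment $2,649.06; balance $0.00
Balance reaches $0.00 in week 9.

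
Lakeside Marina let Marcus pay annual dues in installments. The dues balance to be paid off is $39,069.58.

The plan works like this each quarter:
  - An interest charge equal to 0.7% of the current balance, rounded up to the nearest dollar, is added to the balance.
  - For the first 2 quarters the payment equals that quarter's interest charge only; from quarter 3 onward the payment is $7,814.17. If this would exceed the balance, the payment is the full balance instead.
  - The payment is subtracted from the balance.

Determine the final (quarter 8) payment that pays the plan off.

# | Opening | Interest | Payment | End bal
1 | $39,069.58 | $274.00 | $274.00 | $39,069.58
2 | $39,069.58 | $274.00 | $274.00 | $39,069.58
3 | $39,069.58 | $274.00 | $7,814.17 | $31,529.41
4 | $31,529.41 | $221.00 | $7,814.17 | $23,936.24
5 | $23,936.24 | $168.00 | $7,814.17 | $16,290.07
6 | $16,290.07 | $115.00 | $7,814.17 | $8,590.90
7 | $8,590.90 | $61.00 | $7,814.17 | $837.73
8 | $837.73 | $6.00 | $843.73 | $0.00

$843.73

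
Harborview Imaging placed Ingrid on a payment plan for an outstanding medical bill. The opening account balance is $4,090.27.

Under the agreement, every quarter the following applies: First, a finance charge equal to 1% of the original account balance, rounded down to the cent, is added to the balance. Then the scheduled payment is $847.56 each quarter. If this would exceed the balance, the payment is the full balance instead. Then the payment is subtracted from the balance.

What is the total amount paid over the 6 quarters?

$4,335.67

# | Opening | Interest | Payment | End bal
1 | $4,090.27 | $40.90 | $847.56 | $3,283.61
2 | $3,283.61 | $40.90 | $847.56 | $2,476.95
3 | $2,476.95 | $40.90 | $847.56 | $1,670.29
4 | $1,670.29 | $40.90 | $847.56 | $863.63
5 | $863.63 | $40.90 | $847.56 | $56.97
6 | $56.97 | $40.90 | $97.87 | $0.00
Total paid: $4,335.67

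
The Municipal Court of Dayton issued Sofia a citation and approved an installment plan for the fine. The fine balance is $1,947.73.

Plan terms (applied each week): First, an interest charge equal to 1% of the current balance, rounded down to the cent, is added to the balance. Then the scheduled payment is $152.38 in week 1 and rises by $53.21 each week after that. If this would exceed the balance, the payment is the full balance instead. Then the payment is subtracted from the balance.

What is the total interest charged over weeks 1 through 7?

$89.11

Week 1: $1,947.73 +$19.47 interest = $1,967.20; pay $152.38 → $1,814.82
Week 2: $1,814.82 +$18.14 interest = $1,832.96; pay $205.59 → $1,627.37
Week 3: $1,627.37 +$16.27 interest = $1,643.64; pay $258.80 → $1,384.84
Week 4: $1,384.84 +$13.84 interest = $1,398.68; pay $312.01 → $1,086.67
Week 5: $1,086.67 +$10.86 interest = $1,097.53; pay $365.22 → $732.31
Week 6: $732.31 +$7.32 interest = $739.63; pay $418.43 → $321.20
Week 7: $321.20 +$3.21 interest = $324.41; pay $324.41 → $0.00
Total interest: $19.47 + $18.14 + $16.27 + $13.84 + $10.86 + $7.32 + $3.21 = $89.11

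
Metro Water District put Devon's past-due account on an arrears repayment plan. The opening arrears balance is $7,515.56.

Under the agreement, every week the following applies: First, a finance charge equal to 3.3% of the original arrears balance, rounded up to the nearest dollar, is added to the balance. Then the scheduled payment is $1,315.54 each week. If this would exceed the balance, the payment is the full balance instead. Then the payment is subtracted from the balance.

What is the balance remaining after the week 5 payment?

Week 1: opening $7,515.56; interest $249.00 → $7,764.56; payment $1,315.54; balance $6,449.02
Week 2: opening $6,449.02; interest $249.00 → $6,698.02; payment $1,315.54; balance $5,382.48
Week 3: opening $5,382.48; interest $249.00 → $5,631.48; payment $1,315.54; balance $4,315.94
Week 4: opening $4,315.94; interest $249.00 → $4,564.94; payment $1,315.54; balance $3,249.40
Week 5: opening $3,249.40; interest $249.00 → $3,498.40; payment $1,315.54; balance $2,182.86

$2,182.86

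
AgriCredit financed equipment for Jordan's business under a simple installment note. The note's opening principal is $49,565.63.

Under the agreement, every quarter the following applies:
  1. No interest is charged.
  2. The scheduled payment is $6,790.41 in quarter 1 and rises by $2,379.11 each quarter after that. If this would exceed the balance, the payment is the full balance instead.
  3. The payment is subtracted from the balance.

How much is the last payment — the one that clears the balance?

$8,129.33

Quarter 1: $49,565.63 − $6,790.41 → $42,775.22
Quarter 2: $42,775.22 − $9,169.52 → $33,605.70
Quarter 3: $33,605.70 − $11,548.63 → $22,057.07
Quarter 4: $22,057.07 − $13,927.74 → $8,129.33
Quarter 5: $8,129.33 − $8,129.33 → $0.00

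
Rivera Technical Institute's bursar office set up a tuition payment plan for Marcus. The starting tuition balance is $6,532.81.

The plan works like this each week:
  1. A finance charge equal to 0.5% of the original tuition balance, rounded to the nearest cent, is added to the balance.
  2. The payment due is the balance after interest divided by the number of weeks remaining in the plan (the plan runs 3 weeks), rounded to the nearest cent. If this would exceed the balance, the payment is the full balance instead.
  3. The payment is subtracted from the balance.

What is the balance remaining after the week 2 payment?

$2,204.82

# | Opening | Interest | Payment | End bal
1 | $6,532.81 | $32.66 | $2,188.49 | $4,376.98
2 | $4,376.98 | $32.66 | $2,204.82 | $2,204.82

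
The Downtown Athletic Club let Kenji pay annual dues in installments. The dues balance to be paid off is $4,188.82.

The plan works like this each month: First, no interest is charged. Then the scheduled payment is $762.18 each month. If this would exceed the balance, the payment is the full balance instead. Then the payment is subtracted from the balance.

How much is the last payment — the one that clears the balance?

$377.92

Month 1: $4,188.82 − $762.18 → $3,426.64
Month 2: $3,426.64 − $762.18 → $2,664.46
Month 3: $2,664.46 − $762.18 → $1,902.28
Month 4: $1,902.28 − $762.18 → $1,140.10
Month 5: $1,140.10 − $762.18 → $377.92
Month 6: $377.92 − $377.92 → $0.00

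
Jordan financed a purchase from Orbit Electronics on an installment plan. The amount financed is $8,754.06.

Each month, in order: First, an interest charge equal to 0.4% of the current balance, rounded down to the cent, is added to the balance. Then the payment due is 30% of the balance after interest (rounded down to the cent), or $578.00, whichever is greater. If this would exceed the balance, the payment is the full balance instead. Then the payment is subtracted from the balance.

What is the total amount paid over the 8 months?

Month 1: $8,754.06 +$35.01 interest = $8,789.07; pay $2,636.72 → $6,152.35
Month 2: $6,152.35 +$24.60 interest = $6,176.95; pay $1,853.08 → $4,323.87
Month 3: $4,323.87 +$17.29 interest = $4,341.16; pay $1,302.34 → $3,038.82
Month 4: $3,038.82 +$12.15 interest = $3,050.97; pay $915.29 → $2,135.68
Month 5: $2,135.68 +$8.54 interest = $2,144.22; pay $643.26 → $1,500.96
Month 6: $1,500.96 +$6.00 interest = $1,506.96; pay $578.00 → $928.96
Month 7: $928.96 +$3.71 interest = $932.67; pay $578.00 → $354.67
Month 8: $354.67 +$1.41 interest = $356.08; pay $356.08 → $0.00
Total paid: $8,862.77

$8,862.77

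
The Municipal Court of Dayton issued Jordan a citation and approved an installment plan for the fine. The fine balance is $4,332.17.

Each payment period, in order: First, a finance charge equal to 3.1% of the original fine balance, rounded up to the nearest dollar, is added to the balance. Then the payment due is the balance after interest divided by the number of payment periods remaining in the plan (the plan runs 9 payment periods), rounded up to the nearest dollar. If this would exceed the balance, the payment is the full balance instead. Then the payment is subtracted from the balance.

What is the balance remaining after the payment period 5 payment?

Payment period 1: $4,332.17 +$135.00 interest = $4,467.17; pay $497.00 → $3,970.17
Payment period 2: $3,970.17 +$135.00 interest = $4,105.17; pay $514.00 → $3,591.17
Payment period 3: $3,591.17 +$135.00 interest = $3,726.17; pay $533.00 → $3,193.17
Payment period 4: $3,193.17 +$135.00 interest = $3,328.17; pay $555.00 → $2,773.17
Payment period 5: $2,773.17 +$135.00 interest = $2,908.17; pay $582.00 → $2,326.17

$2,326.17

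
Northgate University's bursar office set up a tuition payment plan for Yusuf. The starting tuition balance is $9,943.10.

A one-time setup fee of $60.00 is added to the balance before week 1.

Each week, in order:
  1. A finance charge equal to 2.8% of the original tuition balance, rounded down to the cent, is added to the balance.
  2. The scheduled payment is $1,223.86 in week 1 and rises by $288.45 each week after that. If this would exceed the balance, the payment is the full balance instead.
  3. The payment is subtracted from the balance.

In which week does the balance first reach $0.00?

7

Week 1: $10,003.10 +$278.40 interest = $10,281.50; pay $1,223.86 → $9,057.64
Week 2: $9,057.64 +$278.40 interest = $9,336.04; pay $1,512.31 → $7,823.73
Week 3: $7,823.73 +$278.40 interest = $8,102.13; pay $1,800.76 → $6,301.37
Week 4: $6,301.37 +$278.40 interest = $6,579.77; pay $2,089.21 → $4,490.56
Week 5: $4,490.56 +$278.40 interest = $4,768.96; pay $2,377.66 → $2,391.30
Week 6: $2,391.30 +$278.40 interest = $2,669.70; pay $2,666.11 → $3.59
Week 7: $3.59 +$278.40 interest = $281.99; pay $281.99 → $0.00
Balance reaches $0.00 in week 7.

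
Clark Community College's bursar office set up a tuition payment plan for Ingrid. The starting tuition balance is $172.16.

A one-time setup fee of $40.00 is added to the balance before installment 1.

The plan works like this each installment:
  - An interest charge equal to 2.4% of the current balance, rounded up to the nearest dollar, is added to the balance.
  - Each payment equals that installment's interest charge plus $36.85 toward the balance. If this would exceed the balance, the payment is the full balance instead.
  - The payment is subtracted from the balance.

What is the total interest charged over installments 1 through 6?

Installment 1: opening $212.16; interest $6.00 → $218.16; payment $42.85; balance $175.31
Installment 2: opening $175.31; interest $5.00 → $180.31; payment $41.85; balance $138.46
Installment 3: opening $138.46; interest $4.00 → $142.46; payment $40.85; balance $101.61
Installment 4: opening $101.61; interest $3.00 → $104.61; payment $39.85; balance $64.76
Installment 5: opening $64.76; interest $2.00 → $66.76; payment $38.85; balance $27.91
Installment 6: opening $27.91; interest $1.00 → $28.91; payment $28.91; balance $0.00
Total interest: $6.00 + $5.00 + $4.00 + $3.00 + $2.00 + $1.00 = $21.00

$21.00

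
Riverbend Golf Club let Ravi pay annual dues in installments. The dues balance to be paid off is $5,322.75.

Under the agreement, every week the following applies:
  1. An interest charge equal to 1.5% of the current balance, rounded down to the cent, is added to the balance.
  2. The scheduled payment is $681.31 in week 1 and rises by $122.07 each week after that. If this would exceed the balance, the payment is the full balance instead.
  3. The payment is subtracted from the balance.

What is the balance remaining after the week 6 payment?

$0.00

Week 1: opening $5,322.75; interest $79.84 → $5,402.59; payment $681.31; balance $4,721.28
Week 2: opening $4,721.28; interest $70.81 → $4,792.09; payment $803.38; balance $3,988.71
Week 3: opening $3,988.71; interest $59.83 → $4,048.54; payment $925.45; balance $3,123.09
Week 4: opening $3,123.09; interest $46.84 → $3,169.93; payment $1,047.52; balance $2,122.41
Week 5: opening $2,122.41; interest $31.83 → $2,154.24; payment $1,169.59; balance $984.65
Week 6: opening $984.65; interest $14.76 → $999.41; payment $999.41; balance $0.00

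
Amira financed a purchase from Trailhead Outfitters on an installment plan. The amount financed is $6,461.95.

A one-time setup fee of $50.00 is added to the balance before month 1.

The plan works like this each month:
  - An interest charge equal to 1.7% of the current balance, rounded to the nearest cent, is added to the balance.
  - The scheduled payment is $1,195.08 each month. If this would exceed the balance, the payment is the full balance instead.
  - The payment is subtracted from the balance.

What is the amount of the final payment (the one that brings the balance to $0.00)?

# | Opening | Interest | Payment | End bal
1 | $6,511.95 | $110.70 | $1,195.08 | $5,427.57
2 | $5,427.57 | $92.27 | $1,195.08 | $4,324.76
3 | $4,324.76 | $73.52 | $1,195.08 | $3,203.20
4 | $3,203.20 | $54.45 | $1,195.08 | $2,062.57
5 | $2,062.57 | $35.06 | $1,195.08 | $902.55
6 | $902.55 | $15.34 | $917.89 | $0.00

$917.89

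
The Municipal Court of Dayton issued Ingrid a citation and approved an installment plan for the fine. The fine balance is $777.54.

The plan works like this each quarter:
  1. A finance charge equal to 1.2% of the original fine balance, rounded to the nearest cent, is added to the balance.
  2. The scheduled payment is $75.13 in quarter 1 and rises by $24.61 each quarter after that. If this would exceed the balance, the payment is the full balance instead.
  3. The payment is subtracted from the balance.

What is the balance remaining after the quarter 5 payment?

Quarter 1: opening $777.54; interest $9.33 → $786.87; payment $75.13; balance $711.74
Quarter 2: opening $711.74; interest $9.33 → $721.07; payment $99.74; balance $621.33
Quarter 3: opening $621.33; interest $9.33 → $630.66; payment $124.35; balance $506.31
Quarter 4: opening $506.31; interest $9.33 → $515.64; payment $148.96; balance $366.68
Quarter 5: opening $366.68; interest $9.33 → $376.01; payment $173.57; balance $202.44

$202.44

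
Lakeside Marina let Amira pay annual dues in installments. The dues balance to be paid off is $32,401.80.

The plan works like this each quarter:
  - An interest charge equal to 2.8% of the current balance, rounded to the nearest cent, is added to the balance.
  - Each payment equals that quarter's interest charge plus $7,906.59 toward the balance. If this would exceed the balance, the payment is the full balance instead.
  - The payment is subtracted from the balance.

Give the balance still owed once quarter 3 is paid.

Quarter 1: opening $32,401.80; interest $907.25 → $33,309.05; payment $8,813.84; balance $24,495.21
Quarter 2: opening $24,495.21; interest $685.87 → $25,181.08; payment $8,592.46; balance $16,588.62
Quarter 3: opening $16,588.62; interest $464.48 → $17,053.10; payment $8,371.07; balance $8,682.03

$8,682.03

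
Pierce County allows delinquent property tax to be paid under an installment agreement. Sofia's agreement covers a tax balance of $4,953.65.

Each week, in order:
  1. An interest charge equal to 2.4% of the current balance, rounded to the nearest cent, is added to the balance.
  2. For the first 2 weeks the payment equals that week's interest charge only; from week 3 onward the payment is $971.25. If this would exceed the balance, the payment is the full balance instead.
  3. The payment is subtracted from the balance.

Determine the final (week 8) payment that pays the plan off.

# | Opening | Interest | Payment | End bal
1 | $4,953.65 | $118.89 | $118.89 | $4,953.65
2 | $4,953.65 | $118.89 | $118.89 | $4,953.65
3 | $4,953.65 | $118.89 | $971.25 | $4,101.29
4 | $4,101.29 | $98.43 | $971.25 | $3,228.47
5 | $3,228.47 | $77.48 | $971.25 | $2,334.70
6 | $2,334.70 | $56.03 | $971.25 | $1,419.48
7 | $1,419.48 | $34.07 | $971.25 | $482.30
8 | $482.30 | $11.58 | $493.88 | $0.00

$493.88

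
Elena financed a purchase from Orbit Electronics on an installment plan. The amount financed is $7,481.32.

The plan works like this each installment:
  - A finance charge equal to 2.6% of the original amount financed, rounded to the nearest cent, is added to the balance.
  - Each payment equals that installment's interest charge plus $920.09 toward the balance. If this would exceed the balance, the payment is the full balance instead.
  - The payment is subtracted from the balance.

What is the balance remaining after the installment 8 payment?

# | Opening | Interest | Payment | End bal
1 | $7,481.32 | $194.51 | $1,114.60 | $6,561.23
2 | $6,561.23 | $194.51 | $1,114.60 | $5,641.14
3 | $5,641.14 | $194.51 | $1,114.60 | $4,721.05
4 | $4,721.05 | $194.51 | $1,114.60 | $3,800.96
5 | $3,800.96 | $194.51 | $1,114.60 | $2,880.87
6 | $2,880.87 | $194.51 | $1,114.60 | $1,960.78
7 | $1,960.78 | $194.51 | $1,114.60 | $1,040.69
8 | $1,040.69 | $194.51 | $1,114.60 | $120.60

$120.60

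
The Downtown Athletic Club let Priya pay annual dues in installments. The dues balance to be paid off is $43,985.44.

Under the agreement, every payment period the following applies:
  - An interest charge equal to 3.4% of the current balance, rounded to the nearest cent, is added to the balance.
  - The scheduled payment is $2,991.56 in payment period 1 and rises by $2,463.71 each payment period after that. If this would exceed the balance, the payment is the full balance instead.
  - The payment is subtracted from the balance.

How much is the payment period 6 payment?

Payment period 1: opening $43,985.44; interest $1,495.50 → $45,480.94; payment $2,991.56; balance $42,489.38
Payment period 2: opening $42,489.38; interest $1,444.64 → $43,934.02; payment $5,455.27; balance $38,478.75
Payment period 3: opening $38,478.75; interest $1,308.28 → $39,787.03; payment $7,918.98; balance $31,868.05
Payment period 4: opening $31,868.05; interest $1,083.51 → $32,951.56; payment $10,382.69; balance $22,568.87
Payment period 5: opening $22,568.87; interest $767.34 → $23,336.21; payment $12,846.40; balance $10,489.81
Payment period 6: opening $10,489.81; interest $356.65 → $10,846.46; payment $10,846.46; balance $0.00

$10,846.46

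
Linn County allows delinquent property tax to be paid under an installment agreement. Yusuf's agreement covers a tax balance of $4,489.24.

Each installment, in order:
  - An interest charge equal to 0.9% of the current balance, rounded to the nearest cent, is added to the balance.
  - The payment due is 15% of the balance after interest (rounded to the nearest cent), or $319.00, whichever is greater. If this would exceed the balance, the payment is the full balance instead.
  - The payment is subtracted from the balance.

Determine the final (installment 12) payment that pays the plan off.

Installment 1: $4,489.24 +$40.40 interest = $4,529.64; pay $679.45 → $3,850.19
Installment 2: $3,850.19 +$34.65 interest = $3,884.84; pay $582.73 → $3,302.11
Installment 3: $3,302.11 +$29.72 interest = $3,331.83; pay $499.77 → $2,832.06
Installment 4: $2,832.06 +$25.49 interest = $2,857.55; pay $428.63 → $2,428.92
Installment 5: $2,428.92 +$21.86 interest = $2,450.78; pay $367.62 → $2,083.16
Installment 6: $2,083.16 +$18.75 interest = $2,101.91; pay $319.00 → $1,782.91
Installment 7: $1,782.91 +$16.05 interest = $1,798.96; pay $319.00 → $1,479.96
Installment 8: $1,479.96 +$13.32 interest = $1,493.28; pay $319.00 → $1,174.28
Installment 9: $1,174.28 +$10.57 interest = $1,184.85; pay $319.00 → $865.85
Installment 10: $865.85 +$7.79 interest = $873.64; pay $319.00 → $554.64
Installment 11: $554.64 +$4.99 interest = $559.63; pay $319.00 → $240.63
Installment 12: $240.63 +$2.17 interest = $242.80; pay $242.80 → $0.00

$242.80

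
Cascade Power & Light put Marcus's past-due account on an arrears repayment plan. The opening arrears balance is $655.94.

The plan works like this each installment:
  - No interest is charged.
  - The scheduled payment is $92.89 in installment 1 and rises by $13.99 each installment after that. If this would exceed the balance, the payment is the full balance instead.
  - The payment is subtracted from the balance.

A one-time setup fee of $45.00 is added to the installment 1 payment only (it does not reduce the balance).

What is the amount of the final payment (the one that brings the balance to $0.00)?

$51.59

# | Opening | Payment | Fee | End bal
1 | $655.94 | $92.89 | $45.00 | $563.05
2 | $563.05 | $106.88 | — | $456.17
3 | $456.17 | $120.87 | — | $335.30
4 | $335.30 | $134.86 | — | $200.44
5 | $200.44 | $148.85 | — | $51.59
6 | $51.59 | $51.59 | — | $0.00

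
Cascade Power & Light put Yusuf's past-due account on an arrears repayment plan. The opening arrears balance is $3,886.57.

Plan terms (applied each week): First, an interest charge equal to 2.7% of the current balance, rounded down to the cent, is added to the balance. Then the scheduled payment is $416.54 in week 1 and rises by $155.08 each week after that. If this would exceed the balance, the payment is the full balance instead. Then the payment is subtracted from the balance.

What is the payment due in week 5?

# | Opening | Interest | Payment | End bal
1 | $3,886.57 | $104.93 | $416.54 | $3,574.96
2 | $3,574.96 | $96.52 | $571.62 | $3,099.86
3 | $3,099.86 | $83.69 | $726.70 | $2,456.85
4 | $2,456.85 | $66.33 | $881.78 | $1,641.40
5 | $1,641.40 | $44.31 | $1,036.86 | $648.85

$1,036.86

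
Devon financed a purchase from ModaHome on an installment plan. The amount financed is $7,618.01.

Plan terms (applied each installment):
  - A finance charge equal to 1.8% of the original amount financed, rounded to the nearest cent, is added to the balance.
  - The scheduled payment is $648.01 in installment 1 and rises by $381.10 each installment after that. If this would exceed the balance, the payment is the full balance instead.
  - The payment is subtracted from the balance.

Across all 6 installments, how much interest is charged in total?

# | Opening | Interest | Payment | End bal
1 | $7,618.01 | $137.12 | $648.01 | $7,107.12
2 | $7,107.12 | $137.12 | $1,029.11 | $6,215.13
3 | $6,215.13 | $137.12 | $1,410.21 | $4,942.04
4 | $4,942.04 | $137.12 | $1,791.31 | $3,287.85
5 | $3,287.85 | $137.12 | $2,172.41 | $1,252.56
6 | $1,252.56 | $137.12 | $1,389.68 | $0.00
Total interest: $137.12 + $137.12 + $137.12 + $137.12 + $137.12 + $137.12 = $822.72

$822.72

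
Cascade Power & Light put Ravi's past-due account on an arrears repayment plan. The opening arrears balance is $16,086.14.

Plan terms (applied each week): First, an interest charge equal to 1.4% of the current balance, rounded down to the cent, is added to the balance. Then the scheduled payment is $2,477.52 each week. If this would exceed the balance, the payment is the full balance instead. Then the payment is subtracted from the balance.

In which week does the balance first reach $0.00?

Week 1: opening $16,086.14; interest $225.20 → $16,311.34; payment $2,477.52; balance $13,833.82
Week 2: opening $13,833.82; interest $193.67 → $14,027.49; payment $2,477.52; balance $11,549.97
Week 3: opening $11,549.97; interest $161.69 → $11,711.66; payment $2,477.52; balance $9,234.14
Week 4: opening $9,234.14; interest $129.27 → $9,363.41; payment $2,477.52; balance $6,885.89
Week 5: opening $6,885.89; interest $96.40 → $6,982.29; payment $2,477.52; balance $4,504.77
Week 6: opening $4,504.77; interest $63.06 → $4,567.83; payment $2,477.52; balance $2,090.31
Week 7: opening $2,090.31; interest $29.26 → $2,119.57; payment $2,119.57; balance $0.00
Balance reaches $0.00 in week 7.

7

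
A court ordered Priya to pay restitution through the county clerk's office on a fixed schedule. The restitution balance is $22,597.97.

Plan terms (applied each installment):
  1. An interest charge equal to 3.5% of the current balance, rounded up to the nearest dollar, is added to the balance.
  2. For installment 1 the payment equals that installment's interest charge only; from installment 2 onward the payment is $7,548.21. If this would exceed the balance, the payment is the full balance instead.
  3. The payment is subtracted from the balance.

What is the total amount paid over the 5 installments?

Installment 1: $22,597.97 +$791.00 interest = $23,388.97; pay $791.00 → $22,597.97
Installment 2: $22,597.97 +$791.00 interest = $23,388.97; pay $7,548.21 → $15,840.76
Installment 3: $15,840.76 +$555.00 interest = $16,395.76; pay $7,548.21 → $8,847.55
Installment 4: $8,847.55 +$310.00 interest = $9,157.55; pay $7,548.21 → $1,609.34
Installment 5: $1,609.34 +$57.00 interest = $1,666.34; pay $1,666.34 → $0.00
Total paid: $25,101.97

$25,101.97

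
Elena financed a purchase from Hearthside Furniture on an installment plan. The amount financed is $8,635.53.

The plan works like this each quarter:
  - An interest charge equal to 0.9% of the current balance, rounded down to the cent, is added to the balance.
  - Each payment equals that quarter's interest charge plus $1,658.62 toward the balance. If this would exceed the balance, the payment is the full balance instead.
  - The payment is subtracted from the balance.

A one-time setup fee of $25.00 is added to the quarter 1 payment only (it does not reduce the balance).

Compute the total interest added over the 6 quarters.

$242.37

Quarter 1: opening $8,635.53; interest $77.71 → $8,713.24; payment $1,736.33 (+ $25.00 fee); balance $6,976.91
Quarter 2: opening $6,976.91; interest $62.79 → $7,039.70; payment $1,721.41; balance $5,318.29
Quarter 3: opening $5,318.29; interest $47.86 → $5,366.15; payment $1,706.48; balance $3,659.67
Quarter 4: opening $3,659.67; interest $32.93 → $3,692.60; payment $1,691.55; balance $2,001.05
Quarter 5: opening $2,001.05; interest $18.00 → $2,019.05; payment $1,676.62; balance $342.43
Quarter 6: opening $342.43; interest $3.08 → $345.51; payment $345.51; balance $0.00
Total interest: $77.71 + $62.79 + $47.86 + $32.93 + $18.00 + $3.08 = $242.37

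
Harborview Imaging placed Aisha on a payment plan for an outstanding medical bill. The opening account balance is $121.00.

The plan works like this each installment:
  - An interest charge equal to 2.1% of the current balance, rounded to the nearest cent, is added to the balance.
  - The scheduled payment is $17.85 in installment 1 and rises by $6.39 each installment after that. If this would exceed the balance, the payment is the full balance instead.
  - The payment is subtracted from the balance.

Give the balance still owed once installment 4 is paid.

$18.93

Installment 1: $121.00 +$2.54 interest = $123.54; pay $17.85 → $105.69
Installment 2: $105.69 +$2.22 interest = $107.91; pay $24.24 → $83.67
Installment 3: $83.67 +$1.76 interest = $85.43; pay $30.63 → $54.80
Installment 4: $54.80 +$1.15 interest = $55.95; pay $37.02 → $18.93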